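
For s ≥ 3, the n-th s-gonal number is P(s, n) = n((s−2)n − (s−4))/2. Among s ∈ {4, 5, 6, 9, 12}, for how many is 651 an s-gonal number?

s = 4: P(4, 25) = 625 and P(4, 26) = 676; 651 is not s-gonal.
s = 5: P(5, 21) = 651. ✓
s = 6: P(6, 18) = 630 and P(6, 19) = 703; 651 is not s-gonal.
s = 9: P(9, 14) = 651. ✓
s = 12: P(12, 11) = 561 and P(12, 12) = 672; 651 is not s-gonal.
Hits: s ∈ {5, 9} → 2.

2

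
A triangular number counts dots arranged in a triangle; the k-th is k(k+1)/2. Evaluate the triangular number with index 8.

36

The 8th triangular number is n(n+1)/2 with n = 8.
8·9/2 = 72/2 = 36.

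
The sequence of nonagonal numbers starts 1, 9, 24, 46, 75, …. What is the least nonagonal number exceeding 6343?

Solve n(7n−5)/2 > 6343 for integer n.
The largest n with value ≤ 6343 is 42 (since 6069 ≤ 6343 < 6364), so the first above is n = 43, value 6364.

6364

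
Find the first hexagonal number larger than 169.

190

Solve n(2n−1) > 169 for integer n.
The largest n with value ≤ 169 is 9 (since 153 ≤ 169 < 190), so the first above is n = 10, value 190.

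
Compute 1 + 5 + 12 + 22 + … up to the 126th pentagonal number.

1008126

Σ i(3i−1)/2 = (3Σi² − Σi) / 2 over i = 1..126.
Σi = 8001 and Σi² = 674751.
(3·674751 − 1·8001) / 2 = 2016252/2 = 1008126.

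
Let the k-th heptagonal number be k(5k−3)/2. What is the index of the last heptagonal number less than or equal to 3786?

39

Solve n(5n−3)/2 ≤ 3786 for integer n.
n = 39 gives 3744 ≤ 3786, while n = 40 gives 3940 > 3786; so the answer is index 39.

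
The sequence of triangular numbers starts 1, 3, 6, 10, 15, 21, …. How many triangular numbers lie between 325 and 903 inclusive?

18

The n-th triangular number is n(n+1)/2.
Smallest index with value ≥ 325: n = 25 (giving 325).
Largest index with value ≤ 903: n = 42 (giving 903).
Indices 25 through 42: 18 terms.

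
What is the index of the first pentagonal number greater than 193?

Solve n(3n−1)/2 > 193 for integer n.
The largest n with value ≤ 193 is 11 (since 176 ≤ 193 < 210), so the first above is n = 12, value 210.

12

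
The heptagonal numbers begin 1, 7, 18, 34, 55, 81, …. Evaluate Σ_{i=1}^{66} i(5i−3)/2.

Σ i(5i−3)/2 = (5Σi² − 3Σi) / 2 over i = 1..66.
Σi = 2211 and Σi² = 98021.
(5·98021 − 3·2211) / 2 = 483472/2 = 241736.

241736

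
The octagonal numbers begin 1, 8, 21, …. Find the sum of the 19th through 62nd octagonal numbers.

234234

Σ i(3i−2) = 3Σi² − 2Σi over i = 19..62.
Σi = 1953 − 171 = 1782 and Σi² = 81375 − 2109 = 79266.
3·79266 − 2·1782 = 234234.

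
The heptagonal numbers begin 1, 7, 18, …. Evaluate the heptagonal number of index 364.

364·(5·364 − 3)/2 = 364·1817/2 = 330694.

330694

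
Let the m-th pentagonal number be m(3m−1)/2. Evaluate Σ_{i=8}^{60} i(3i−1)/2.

Σ i(3i−1)/2 = (3Σi² − Σi) / 2 over i = 8..60.
Σi = 1830 − 28 = 1802 and Σi² = 73810 − 140 = 73670.
(3·73670 − 1·1802) / 2 = 219208/2 = 109604.

109604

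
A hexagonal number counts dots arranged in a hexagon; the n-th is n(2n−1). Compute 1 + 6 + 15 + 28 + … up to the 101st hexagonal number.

Σ i(2i−1) = 2Σi² − Σi over i = 1..101.
Σi = 5151 and Σi² = 348551.
2·348551 − 1·5151 = 691951.

691951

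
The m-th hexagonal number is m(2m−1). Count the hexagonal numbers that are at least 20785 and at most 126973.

The n-th hexagonal number is n(2n−1).
Smallest index with value ≥ 20785: n = 103 (giving 21115).
Largest index with value ≤ 126973: n = 252 (giving 126756).
Indices 103 through 252: 150 terms.

150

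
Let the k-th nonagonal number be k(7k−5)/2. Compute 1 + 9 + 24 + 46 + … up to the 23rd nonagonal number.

14444

Σ i(7i−5)/2 = (7Σi² − 5Σi) / 2 over i = 1..23.
Σi = 276 and Σi² = 4324.
(7·4324 − 5·276) / 2 = 28888/2 = 14444.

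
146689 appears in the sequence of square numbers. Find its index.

We need n² = 146689, so n = √146689 = 383.

383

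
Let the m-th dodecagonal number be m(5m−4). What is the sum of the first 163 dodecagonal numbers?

7231006

Σ i(5i−4) = 5Σi² − 4Σi over i = 1..163.
Σi = 13366 and Σi² = 1456894.
5·1456894 − 4·13366 = 7231006.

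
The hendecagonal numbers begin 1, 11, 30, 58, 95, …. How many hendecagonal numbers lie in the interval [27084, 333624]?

195

The n-th hendecagonal number is n(9n−7)/2.
Smallest index with value ≥ 27084: n = 78 (giving 27105).
Largest index with value ≤ 333624: n = 272 (giving 331976).
Indices 78 through 272: 195 terms.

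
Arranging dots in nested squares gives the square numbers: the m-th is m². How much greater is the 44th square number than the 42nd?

44² = 1936 and 42² = 1764.
Difference: 1936 − 1764 = 172.

172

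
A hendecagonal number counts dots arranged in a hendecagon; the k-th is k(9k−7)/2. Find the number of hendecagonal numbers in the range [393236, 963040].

168

The n-th hendecagonal number is n(9n−7)/2.
Smallest index with value ≥ 393236: n = 296 (giving 393236).
Largest index with value ≤ 963040: n = 463 (giving 963040).
Indices 296 through 463: 168 terms.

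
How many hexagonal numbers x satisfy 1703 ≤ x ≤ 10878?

The n-th hexagonal number is n(2n−1).
Smallest index with value ≥ 1703: n = 30 (giving 1770).
Largest index with value ≤ 10878: n = 74 (giving 10878).
Indices 30 through 74: 45 terms.

45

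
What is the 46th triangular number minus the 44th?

46·47/2 = 1081 and 44·45/2 = 990.
Difference: 1081 − 990 = 91.

91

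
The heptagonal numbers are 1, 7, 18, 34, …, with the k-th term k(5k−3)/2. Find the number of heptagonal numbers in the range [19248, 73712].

84

The n-th heptagonal number is n(5n−3)/2.
Smallest index with value ≥ 19248: n = 89 (giving 19669).
Largest index with value ≤ 73712: n = 172 (giving 73702).
Indices 89 through 172: 84 terms.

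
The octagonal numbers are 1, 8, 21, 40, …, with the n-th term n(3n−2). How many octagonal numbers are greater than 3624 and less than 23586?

The n-th octagonal number is n(3n−2).
Smallest index with value > 3624: n = 36 (giving 3816).
Largest index with value < 23586: n = 89 (giving 23585).
Indices 36 through 89: 54 terms.

54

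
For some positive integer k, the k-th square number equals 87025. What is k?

295

We need n² = 87025, so n = √87025 = 295.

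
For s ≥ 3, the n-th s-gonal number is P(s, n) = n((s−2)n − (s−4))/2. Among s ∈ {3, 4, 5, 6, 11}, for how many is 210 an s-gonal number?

2

s = 3: P(3, 20) = 210. ✓
s = 4: P(4, 14) = 196 and P(4, 15) = 225; 210 is not s-gonal.
s = 5: P(5, 12) = 210. ✓
s = 6: P(6, 10) = 190 and P(6, 11) = 231; 210 is not s-gonal.
s = 11: P(11, 7) = 196 and P(11, 8) = 260; 210 is not s-gonal.
Hits: s ∈ {3, 5} → 2.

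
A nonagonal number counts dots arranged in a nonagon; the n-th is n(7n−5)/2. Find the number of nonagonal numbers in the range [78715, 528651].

The n-th nonagonal number is n(7n−5)/2.
Smallest index with value ≥ 78715: n = 151 (giving 79426).
Largest index with value ≤ 528651: n = 389 (giving 528651).
Indices 151 through 389: 239 terms.

239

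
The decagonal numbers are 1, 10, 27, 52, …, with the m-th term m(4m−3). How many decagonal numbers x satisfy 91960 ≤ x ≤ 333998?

138

The n-th decagonal number is n(4n−3).
Smallest index with value ≥ 91960: n = 152 (giving 91960).
Largest index with value ≤ 333998: n = 289 (giving 333217).
Indices 152 through 289: 138 terms.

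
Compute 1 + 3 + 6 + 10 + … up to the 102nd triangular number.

Σ i(i+1)/2 = (Σi² + Σi) / 2 over i = 1..102.
Σi = 5253 and Σi² = 358955.
(1·358955 + 1·5253) / 2 = 364208/2 = 182104.

182104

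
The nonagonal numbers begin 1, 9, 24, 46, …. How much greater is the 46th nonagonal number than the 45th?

Consecutive nonagonal numbers differ by 7n − 6: here 7·46 − 6 = 316.

316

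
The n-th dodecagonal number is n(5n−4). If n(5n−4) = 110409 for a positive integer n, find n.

149

Set n(5n−4) = 110409, giving 5n² − 4n − 110409 = 0.
The discriminant is 16 + 20·110409 = 2208196, and √2208196 = 1486.
So n = (4 + 1486) / 10 = 1490/10 = 149.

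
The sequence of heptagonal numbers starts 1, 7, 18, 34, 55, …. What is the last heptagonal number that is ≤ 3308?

Solve n(5n−3)/2 ≤ 3308 for integer n.
n = 36 gives 3186 ≤ 3308, while n = 37 gives 3367 > 3308; so the answer is 3186.

3186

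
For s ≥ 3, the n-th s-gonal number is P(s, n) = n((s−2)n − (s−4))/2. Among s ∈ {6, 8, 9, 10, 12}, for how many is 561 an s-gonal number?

2

s = 6: P(6, 17) = 561. ✓
s = 8: P(8, 14) = 560 and P(8, 15) = 645; 561 is not s-gonal.
s = 9: P(9, 13) = 559 and P(9, 14) = 651; 561 is not s-gonal.
s = 10: P(10, 12) = 540 and P(10, 13) = 637; 561 is not s-gonal.
s = 12: P(12, 11) = 561. ✓
Hits: s ∈ {6, 12} → 2.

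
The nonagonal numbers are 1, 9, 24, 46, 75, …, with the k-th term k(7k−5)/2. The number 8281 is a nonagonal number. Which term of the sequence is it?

Set n(7n−5)/2 = 8281, giving 7n² − 5n − 16562 = 0.
The discriminant is 25 + 56·8281 = 463761, and √463761 = 681.
So n = (5 + 681) / 14 = 686/14 = 49.

49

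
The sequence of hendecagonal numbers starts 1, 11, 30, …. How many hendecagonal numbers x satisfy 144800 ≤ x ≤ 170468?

The n-th hendecagonal number is n(9n−7)/2.
Smallest index with value ≥ 144800: n = 180 (giving 145170).
Largest index with value ≤ 170468: n = 195 (giving 170430).
Indices 180 through 195: 16 terms.

16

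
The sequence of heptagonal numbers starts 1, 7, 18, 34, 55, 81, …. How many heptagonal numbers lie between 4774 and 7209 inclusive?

The n-th heptagonal number is n(5n−3)/2.
Smallest index with value ≥ 4774: n = 44 (giving 4774).
Largest index with value ≤ 7209: n = 54 (giving 7209).
Indices 44 through 54: 11 terms.

11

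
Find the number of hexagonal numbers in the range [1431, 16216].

The n-th hexagonal number is n(2n−1).
Smallest index with value ≥ 1431: n = 27 (giving 1431).
Largest index with value ≤ 16216: n = 90 (giving 16110).
Indices 27 through 90: 64 terms.

64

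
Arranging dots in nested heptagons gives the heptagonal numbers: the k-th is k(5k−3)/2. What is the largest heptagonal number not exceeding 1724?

1651

Solve n(5n−3)/2 ≤ 1724 for integer n.
n = 26 gives 1651 ≤ 1724, while n = 27 gives 1782 > 1724; so the answer is 1651.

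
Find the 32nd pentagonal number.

32·(3·32 − 1)/2 = 32·95/2 = 1520.

1520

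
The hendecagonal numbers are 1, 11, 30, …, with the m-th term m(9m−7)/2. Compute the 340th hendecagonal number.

519010

340·(9·340 − 7)/2 = 340·3053/2 = 519010.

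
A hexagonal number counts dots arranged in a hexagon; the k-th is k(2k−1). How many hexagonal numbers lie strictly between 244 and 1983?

20

The n-th hexagonal number is n(2n−1).
Smallest index with value > 244: n = 12 (giving 276).
Largest index with value < 1983: n = 31 (giving 1891).
Indices 12 through 31: 20 terms.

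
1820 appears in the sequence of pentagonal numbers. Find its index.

Set n(3n−1)/2 = 1820, giving 3n² − n − 3640 = 0.
So n = (1 + 209) / 6 = 210/6 = 35.

35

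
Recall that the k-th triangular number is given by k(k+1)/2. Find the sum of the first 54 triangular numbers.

27720

Σ i(i+1)/2 = (Σi² + Σi) / 2 over i = 1..54.
Σi = 1485 and Σi² = 53955.
(1·53955 + 1·1485) / 2 = 55440/2 = 27720.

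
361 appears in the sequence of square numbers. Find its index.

19

We need n² = 361, so n = √361 = 19.
Check: 19² = 361. ✓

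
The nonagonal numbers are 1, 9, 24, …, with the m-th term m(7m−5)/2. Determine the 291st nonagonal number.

295656

The 291st nonagonal number is n(7n−5)/2 with n = 291.
291·(7·291 − 5)/2 = 291·2032/2 = 291·1016 = 295656.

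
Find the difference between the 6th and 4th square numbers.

20

6² = 36 and 4² = 16.
Difference: 36 − 16 = 20.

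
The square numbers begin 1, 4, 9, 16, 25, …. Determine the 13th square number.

169

The 13th square number is n² with n = 13.
13² = 169.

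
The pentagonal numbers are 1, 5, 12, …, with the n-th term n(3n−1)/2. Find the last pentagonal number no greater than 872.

852

Solve n(3n−1)/2 ≤ 872 for integer n.
n = 24 gives 852 ≤ 872, while n = 25 gives 925 > 872; so the answer is 852.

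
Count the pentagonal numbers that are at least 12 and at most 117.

7

The n-th pentagonal number is n(3n−1)/2.
Smallest index with value ≥ 12: n = 3 (giving 12).
Largest index with value ≤ 117: n = 9 (giving 117).
Indices 3 through 9: 7 terms.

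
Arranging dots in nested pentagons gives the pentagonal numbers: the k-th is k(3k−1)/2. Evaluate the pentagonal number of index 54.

4347

54·(3·54 − 1)/2 = 54·161/2 = 4347.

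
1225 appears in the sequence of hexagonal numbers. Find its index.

25

Set n(2n−1) = 1225, giving 2n² − n − 1225 = 0.
The discriminant is 1 + 8·1225 = 9801, and √9801 = 99.
So n = (1 + 99) / 4 = 100/4 = 25.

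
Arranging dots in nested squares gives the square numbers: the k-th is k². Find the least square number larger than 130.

144

Solve n² > 130 for integer n.
The largest n with value ≤ 130 is 11 (since 121 ≤ 130 < 144), so the first above is n = 12, value 144.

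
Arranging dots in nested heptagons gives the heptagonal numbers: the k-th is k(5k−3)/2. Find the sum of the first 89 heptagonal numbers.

591405

Σ i(5i−3)/2 = (5Σi² − 3Σi) / 2 over i = 1..89.
Σi = 4005 and Σi² = 238965.
(5·238965 − 3·4005) / 2 = 1182810/2 = 591405.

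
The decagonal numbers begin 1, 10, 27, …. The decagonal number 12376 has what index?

Set n(4n−3) = 12376, giving 4n² − 3n − 12376 = 0.
The discriminant is 9 + 16·12376 = 198025, and √198025 = 445.
So n = (3 + 445) / 8 = 448/8 = 56.
Check: 56·(4·56 − 3) = 12376. ✓

56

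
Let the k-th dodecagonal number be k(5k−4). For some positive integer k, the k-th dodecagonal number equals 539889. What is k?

Set n(5n−4) = 539889, giving 5n² − 4n − 539889 = 0.
The discriminant is 16 + 20·539889 = 10797796, and √10797796 = 3286.
So n = (4 + 3286) / 10 = 3290/10 = 329.

329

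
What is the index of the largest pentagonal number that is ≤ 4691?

56

Solve n(3n−1)/2 ≤ 4691 for integer n.
n = 56 gives 4676 ≤ 4691, while n = 57 gives 4845 > 4691; so the answer is index 56.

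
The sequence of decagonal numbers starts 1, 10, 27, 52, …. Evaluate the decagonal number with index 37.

5365

The 37th decagonal number is n(4n−3) with n = 37.
37·(4·37 − 3) = 37·145 = 5365.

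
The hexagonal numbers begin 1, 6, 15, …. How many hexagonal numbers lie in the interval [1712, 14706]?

57

The n-th hexagonal number is n(2n−1).
Smallest index with value ≥ 1712: n = 30 (giving 1770).
Largest index with value ≤ 14706: n = 86 (giving 14706).
Indices 30 through 86: 57 terms.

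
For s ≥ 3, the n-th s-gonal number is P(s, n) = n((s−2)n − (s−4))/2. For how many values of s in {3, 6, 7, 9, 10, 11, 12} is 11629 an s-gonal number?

s = 3: P(3, 152) = 11628 and P(3, 153) = 11781; 11629 is not s-gonal.
s = 6: P(6, 76) = 11476 and P(6, 77) = 11781; 11629 is not s-gonal.
s = 7: P(7, 68) = 11458 and P(7, 69) = 11799; 11629 is not s-gonal.
s = 9: P(9, 58) = 11629. ✓
s = 10: P(10, 54) = 11502 and P(10, 55) = 11935; 11629 is not s-gonal.
s = 11: P(11, 51) = 11526 and P(11, 52) = 11986; 11629 is not s-gonal.
s = 12: P(12, 48) = 11328 and P(12, 49) = 11809; 11629 is not s-gonal.
Hits: s ∈ {9} → 1.

1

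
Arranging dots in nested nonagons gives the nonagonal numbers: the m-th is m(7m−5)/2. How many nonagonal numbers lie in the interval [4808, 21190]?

41

The n-th nonagonal number is n(7n−5)/2.
Smallest index with value ≥ 4808: n = 38 (giving 4959).
Largest index with value ≤ 21190: n = 78 (giving 21099).
Indices 38 through 78: 41 terms.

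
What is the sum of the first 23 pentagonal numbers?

6348

Σ i(3i−1)/2 = (3Σi² − Σi) / 2 over i = 1..23.
Σi = 276 and Σi² = 4324.
(3·4324 − 1·276) / 2 = 12696/2 = 6348.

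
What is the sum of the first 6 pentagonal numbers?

126

Σ i(3i−1)/2 = (3Σi² − Σi) / 2 over i = 1..6.
Σi = 21 and Σi² = 91.
(3·91 − 1·21) / 2 = 252/2 = 126.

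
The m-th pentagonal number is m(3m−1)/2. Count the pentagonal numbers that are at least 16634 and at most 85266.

133

The n-th pentagonal number is n(3n−1)/2.
Smallest index with value ≥ 16634: n = 106 (giving 16801).
Largest index with value ≤ 85266: n = 238 (giving 84847).
Indices 106 through 238: 133 terms.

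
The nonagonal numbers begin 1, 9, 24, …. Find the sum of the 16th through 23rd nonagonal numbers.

10404

Σ i(7i−5)/2 = (7Σi² − 5Σi) / 2 over i = 16..23.
Σi = 276 − 120 = 156 and Σi² = 4324 − 1240 = 3084.
(7·3084 − 5·156) / 2 = 20808/2 = 10404.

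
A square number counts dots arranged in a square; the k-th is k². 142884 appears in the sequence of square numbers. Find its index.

We need n² = 142884, so n = √142884 = 378.

378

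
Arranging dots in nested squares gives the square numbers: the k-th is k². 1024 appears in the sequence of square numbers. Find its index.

32

We need n² = 1024, so n = √1024 = 32.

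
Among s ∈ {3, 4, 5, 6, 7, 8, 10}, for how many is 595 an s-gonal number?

1

s = 3: P(3, 34) = 595. ✓
s = 4: P(4, 24) = 576 and P(4, 25) = 625; 595 is not s-gonal.
s = 5: P(5, 20) = 590 and P(5, 21) = 651; 595 is not s-gonal.
s = 6: P(6, 17) = 561 and P(6, 18) = 630; 595 is not s-gonal.
s = 7: P(7, 15) = 540 and P(7, 16) = 616; 595 is not s-gonal.
s = 8: P(8, 14) = 560 and P(8, 15) = 645; 595 is not s-gonal.
s = 10: P(10, 12) = 540 and P(10, 13) = 637; 595 is not s-gonal.
Hits: s ∈ {3} → 1.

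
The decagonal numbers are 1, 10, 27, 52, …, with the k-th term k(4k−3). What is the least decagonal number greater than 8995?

Solve n(4n−3) > 8995 for integer n.
The largest n with value ≤ 8995 is 47 (since 8695 ≤ 8995 < 9072), so the first above is n = 48, value 9072.

9072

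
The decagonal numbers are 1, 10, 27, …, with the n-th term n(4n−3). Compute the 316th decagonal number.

398476

The 316th decagonal number is n(4n−3) with n = 316.
316·(4·316 − 3) = 316·1261 = 398476.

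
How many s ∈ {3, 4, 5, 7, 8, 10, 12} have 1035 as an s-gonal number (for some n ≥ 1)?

s = 3: P(3, 45) = 1035. ✓
s = 4: P(4, 32) = 1024 and P(4, 33) = 1089; 1035 is not s-gonal.
s = 5: P(5, 26) = 1001 and P(5, 27) = 1080; 1035 is not s-gonal.
s = 7: P(7, 20) = 970 and P(7, 21) = 1071; 1035 is not s-gonal.
s = 8: P(8, 18) = 936 and P(8, 19) = 1045; 1035 is not s-gonal.
s = 10: P(10, 16) = 976 and P(10, 17) = 1105; 1035 is not s-gonal.
s = 12: P(12, 14) = 924 and P(12, 15) = 1065; 1035 is not s-gonal.
Hits: s ∈ {3} → 1.

1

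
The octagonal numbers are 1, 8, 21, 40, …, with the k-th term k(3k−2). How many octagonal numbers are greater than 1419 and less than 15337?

The n-th octagonal number is n(3n−2).
Smallest index with value > 1419: n = 23 (giving 1541).
Largest index with value < 15337: n = 71 (giving 14981).
Indices 23 through 71: 49 terms.

49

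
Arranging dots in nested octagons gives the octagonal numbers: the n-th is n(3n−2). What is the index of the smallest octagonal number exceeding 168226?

238

Solve n(3n−2) > 168226 for integer n.
The largest n with value ≤ 168226 is 237 (since 168033 ≤ 168226 < 169456), so the first above is n = 238, value 169456.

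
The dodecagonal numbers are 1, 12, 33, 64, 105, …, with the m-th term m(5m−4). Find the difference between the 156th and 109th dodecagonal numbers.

156·(5·156 − 4) = 121056 and 109·(5·109 − 4) = 58969.
Difference: 121056 − 58969 = 62087.

62087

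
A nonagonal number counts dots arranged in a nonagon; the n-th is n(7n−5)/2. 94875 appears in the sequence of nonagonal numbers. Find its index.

Set n(7n−5)/2 = 94875, giving 7n² − 5n − 189750 = 0.
The discriminant is 25 + 56·94875 = 5313025, and √5313025 = 2305.
So n = (5 + 2305) / 14 = 2310/14 = 165.
Check: 165·(7·165 − 5)/2 = 94875. ✓

165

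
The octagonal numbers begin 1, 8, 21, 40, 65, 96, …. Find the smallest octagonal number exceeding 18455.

Solve n(3n−2) > 18455 for integer n.
The largest n with value ≤ 18455 is 78 (since 18096 ≤ 18455 < 18565), so the first above is n = 79, value 18565.

18565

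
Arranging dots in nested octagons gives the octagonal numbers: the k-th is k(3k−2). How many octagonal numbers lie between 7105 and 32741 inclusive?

56

The n-th octagonal number is n(3n−2).
Smallest index with value ≥ 7105: n = 49 (giving 7105).
Largest index with value ≤ 32741: n = 104 (giving 32240).
Indices 49 through 104: 56 terms.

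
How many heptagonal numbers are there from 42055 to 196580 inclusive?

151

The n-th heptagonal number is n(5n−3)/2.
Smallest index with value ≥ 42055: n = 130 (giving 42055).
Largest index with value ≤ 196580: n = 280 (giving 195580).
Indices 130 through 280: 151 terms.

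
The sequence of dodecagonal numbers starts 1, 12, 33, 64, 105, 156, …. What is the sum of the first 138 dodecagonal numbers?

4389481

Σ i(5i−4) = 5Σi² − 4Σi over i = 1..138.
Σi = 9591 and Σi² = 885569.
5·885569 − 4·9591 = 4389481.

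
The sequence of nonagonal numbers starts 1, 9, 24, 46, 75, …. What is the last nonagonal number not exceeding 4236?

4200

Solve n(7n−5)/2 ≤ 4236 for integer n.
n = 35 gives 4200 ≤ 4236, while n = 36 gives 4446 > 4236; so the answer is 4200.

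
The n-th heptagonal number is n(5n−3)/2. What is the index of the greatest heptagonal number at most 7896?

Solve n(5n−3)/2 ≤ 7896 for integer n.
n = 56 gives 7756 ≤ 7896, while n = 57 gives 8037 > 7896; so the answer is index 56.

56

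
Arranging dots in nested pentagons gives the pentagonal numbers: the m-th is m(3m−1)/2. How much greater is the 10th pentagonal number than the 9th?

28

Consecutive pentagonal numbers differ by 3n − 2: here 3·10 − 2 = 28.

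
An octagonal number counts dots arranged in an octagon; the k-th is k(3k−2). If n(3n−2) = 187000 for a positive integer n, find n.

250

Set n(3n−2) = 187000, giving 3n² − 2n − 187000 = 0.
So n = (2 + 1498) / 6 = 1500/6 = 250.
Check: 250·(3·250 − 2) = 187000. ✓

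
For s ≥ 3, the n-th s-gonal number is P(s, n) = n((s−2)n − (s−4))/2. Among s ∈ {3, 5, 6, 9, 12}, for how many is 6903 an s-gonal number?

2

s = 3: P(3, 117) = 6903. ✓
s = 5: P(5, 68) = 6902 and P(5, 69) = 7107; 6903 is not s-gonal.
s = 6: P(6, 59) = 6903. ✓
s = 9: P(9, 44) = 6666 and P(9, 45) = 6975; 6903 is not s-gonal.
s = 12: P(12, 37) = 6697 and P(12, 38) = 7068; 6903 is not s-gonal.
Hits: s ∈ {3, 6} → 2.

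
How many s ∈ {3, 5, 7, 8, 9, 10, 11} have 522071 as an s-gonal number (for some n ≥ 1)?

s = 3: P(3, 1021) = 521731 and P(3, 1022) = 522753; 522071 is not s-gonal.
s = 5: P(5, 590) = 521855 and P(5, 591) = 523626; 522071 is not s-gonal.
s = 7: P(7, 457) = 521437 and P(7, 458) = 523723; 522071 is not s-gonal.
s = 8: P(8, 417) = 520833 and P(8, 418) = 523336; 522071 is not s-gonal.
s = 9: P(9, 386) = 520521 and P(9, 387) = 523224; 522071 is not s-gonal.
s = 10: P(10, 361) = 520201 and P(10, 362) = 523090; 522071 is not s-gonal.
s = 11: P(11, 341) = 522071. ✓
Hits: s ∈ {11} → 1.

1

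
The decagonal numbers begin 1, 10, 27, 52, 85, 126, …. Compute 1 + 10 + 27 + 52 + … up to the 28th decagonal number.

Σ i(4i−3) = 4Σi² − 3Σi over i = 1..28.
Σi = 406 and Σi² = 7714.
4·7714 − 3·406 = 29638.

29638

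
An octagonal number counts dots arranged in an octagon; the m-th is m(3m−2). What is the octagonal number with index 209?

130625

209·(3·209 − 2) = 209·625 = 130625.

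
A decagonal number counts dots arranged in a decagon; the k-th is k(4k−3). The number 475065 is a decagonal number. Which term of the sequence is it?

345

Set n(4n−3) = 475065, giving 4n² − 3n − 475065 = 0.
The discriminant is 9 + 16·475065 = 7601049, and √7601049 = 2757.
So n = (3 + 2757) / 8 = 2760/8 = 345.
Check: 345·(4·345 − 3) = 475065. ✓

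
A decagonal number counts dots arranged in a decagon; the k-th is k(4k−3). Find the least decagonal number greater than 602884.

Solve n(4n−3) > 602884 for integer n.
The largest n with value ≤ 602884 is 388 (since 601012 ≤ 602884 < 604117), so the first above is n = 389, value 604117.

604117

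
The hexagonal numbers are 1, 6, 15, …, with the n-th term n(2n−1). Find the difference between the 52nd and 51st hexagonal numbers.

Consecutive hexagonal numbers differ by 4n − 3: here 4·52 − 3 = 205.

205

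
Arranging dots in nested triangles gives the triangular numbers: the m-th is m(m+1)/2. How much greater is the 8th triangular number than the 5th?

21

8·9/2 = 36 and 5·6/2 = 15.
Difference: 36 − 15 = 21.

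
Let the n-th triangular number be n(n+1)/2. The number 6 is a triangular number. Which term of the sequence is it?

3

Set n(n+1)/2 = 6, giving n² + n − 12 = 0.
The discriminant is 1 + 8·6 = 49, and √49 = 7.
So n = (-1 + 7) / 2 = 6/2 = 3.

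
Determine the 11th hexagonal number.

231

The 11th hexagonal number is n(2n−1) with n = 11.
11·(2·11 − 1) = 11·21 = 231.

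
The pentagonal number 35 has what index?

5

Set n(3n−1)/2 = 35, giving 3n² − n − 70 = 0.
The discriminant is 1 + 24·35 = 841, and √841 = 29.
So n = (1 + 29) / 6 = 30/6 = 5.
Check: 5·(3·5 − 1)/2 = 35. ✓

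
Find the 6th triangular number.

6·7/2 = 42/2 = 21.

21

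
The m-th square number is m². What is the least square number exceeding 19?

Solve n² > 19 for integer n.
The largest n with value ≤ 19 is 4 (since 16 ≤ 19 < 25), so the first above is n = 5, value 25.

25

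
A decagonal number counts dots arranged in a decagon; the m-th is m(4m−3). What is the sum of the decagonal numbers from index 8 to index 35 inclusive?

Σ i(4i−3) = 4Σi² − 3Σi over i = 8..35.
Σi = 630 − 28 = 602 and Σi² = 14910 − 140 = 14770.
4·14770 − 3·602 = 57274.

57274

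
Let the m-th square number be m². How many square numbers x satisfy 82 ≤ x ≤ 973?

The n-th square number is n².
Smallest index with value ≥ 82: n = 10 (giving 100).
Largest index with value ≤ 973: n = 31 (giving 961).
Indices 10 through 31: 22 terms.

22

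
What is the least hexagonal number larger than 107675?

108345

Solve n(2n−1) > 107675 for integer n.
The largest n with value ≤ 107675 is 232 (since 107416 ≤ 107675 < 108345), so the first above is n = 233, value 108345.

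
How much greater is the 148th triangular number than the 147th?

148

Consecutive triangular numbers differ by n: T_{148} − T_{147} = 148.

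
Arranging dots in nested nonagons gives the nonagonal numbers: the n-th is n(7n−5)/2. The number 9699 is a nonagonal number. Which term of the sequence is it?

53

Set n(7n−5)/2 = 9699, giving 7n² − 5n − 19398 = 0.
So n = (5 + 737) / 14 = 742/14 = 53.
Check: 53·(7·53 − 5)/2 = 9699. ✓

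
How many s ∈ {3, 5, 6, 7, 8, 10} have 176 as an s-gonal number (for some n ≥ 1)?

2

s = 3: P(3, 18) = 171 and P(3, 19) = 190; 176 is not s-gonal.
s = 5: P(5, 11) = 176. ✓
s = 6: P(6, 9) = 153 and P(6, 10) = 190; 176 is not s-gonal.
s = 7: P(7, 8) = 148 and P(7, 9) = 189; 176 is not s-gonal.
s = 8: P(8, 8) = 176. ✓
s = 10: P(10, 7) = 175 and P(10, 8) = 232; 176 is not s-gonal.
Hits: s ∈ {5, 8} → 2.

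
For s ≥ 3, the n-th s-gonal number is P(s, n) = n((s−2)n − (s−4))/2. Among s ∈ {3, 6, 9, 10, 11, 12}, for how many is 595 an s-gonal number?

s = 3: P(3, 34) = 595. ✓
s = 6: P(6, 17) = 561 and P(6, 18) = 630; 595 is not s-gonal.
s = 9: P(9, 13) = 559 and P(9, 14) = 651; 595 is not s-gonal.
s = 10: P(10, 12) = 540 and P(10, 13) = 637; 595 is not s-gonal.
s = 11: P(11, 11) = 506 and P(11, 12) = 606; 595 is not s-gonal.
s = 12: P(12, 11) = 561 and P(12, 12) = 672; 595 is not s-gonal.
Hits: s ∈ {3} → 1.

1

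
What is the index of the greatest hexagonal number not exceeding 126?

Solve n(2n−1) ≤ 126 for integer n.
n = 8 gives 120 ≤ 126, while n = 9 gives 153 > 126; so the answer is index 8.

8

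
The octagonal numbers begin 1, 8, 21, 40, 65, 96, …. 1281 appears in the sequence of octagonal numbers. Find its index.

21

Set n(3n−2) = 1281, giving 3n² − 2n − 1281 = 0.
So n = (2 + 124) / 6 = 126/6 = 21.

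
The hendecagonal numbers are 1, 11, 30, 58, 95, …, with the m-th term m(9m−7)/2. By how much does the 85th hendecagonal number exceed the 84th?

Consecutive hendecagonal numbers differ by 9n − 8: here 9·85 − 8 = 757.

757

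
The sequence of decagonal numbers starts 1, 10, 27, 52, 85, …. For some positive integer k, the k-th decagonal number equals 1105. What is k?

17

Set n(4n−3) = 1105, giving 4n² − 3n − 1105 = 0.
The discriminant is 9 + 16·1105 = 17689, and √17689 = 133.
So n = (3 + 133) / 8 = 136/8 = 17.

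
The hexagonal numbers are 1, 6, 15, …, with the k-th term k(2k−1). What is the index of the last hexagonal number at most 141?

8

Solve n(2n−1) ≤ 141 for integer n.
n = 8 gives 120 ≤ 141, while n = 9 gives 153 > 141; so the answer is index 8.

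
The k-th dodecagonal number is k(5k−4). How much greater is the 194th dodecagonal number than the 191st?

194·(5·194 − 4) = 187404 and 191·(5·191 − 4) = 181641.
Difference: 187404 − 181641 = 5763.

5763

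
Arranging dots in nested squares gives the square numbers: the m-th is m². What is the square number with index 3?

9

The 3rd square number is n² with n = 3.
3² = 9.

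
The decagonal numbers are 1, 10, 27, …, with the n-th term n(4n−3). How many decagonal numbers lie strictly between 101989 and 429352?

The n-th decagonal number is n(4n−3).
Smallest index with value > 101989: n = 161 (giving 103201).
Largest index with value < 429352: n = 327 (giving 426735).
Indices 161 through 327: 167 terms.

167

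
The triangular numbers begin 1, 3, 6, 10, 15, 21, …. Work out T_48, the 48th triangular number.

1176

The 48th triangular number is n(n+1)/2 with n = 48.
48·49/2 = 2352/2 = 1176.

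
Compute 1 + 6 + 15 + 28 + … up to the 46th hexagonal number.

Σ i(2i−1) = 2Σi² − Σi over i = 1..46.
Σi = 1081 and Σi² = 33511.
2·33511 − 1·1081 = 65941.

65941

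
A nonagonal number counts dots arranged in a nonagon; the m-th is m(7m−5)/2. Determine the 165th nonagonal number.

The 165th nonagonal number is n(7n−5)/2 with n = 165.
165·(7·165 − 5)/2 = 165·1150/2 = 165·575 = 94875.

94875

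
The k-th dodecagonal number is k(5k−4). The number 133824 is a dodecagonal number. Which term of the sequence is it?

Set n(5n−4) = 133824, giving 5n² − 4n − 133824 = 0.
So n = (4 + 1636) / 10 = 1640/10 = 164.

164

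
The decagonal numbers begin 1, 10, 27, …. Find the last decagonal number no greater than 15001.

Solve n(4n−3) ≤ 15001 for integer n.
n = 61 gives 14701 ≤ 15001, while n = 62 gives 15190 > 15001; so the answer is 14701.

14701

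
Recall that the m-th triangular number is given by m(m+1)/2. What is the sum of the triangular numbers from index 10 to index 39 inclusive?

Σ i(i+1)/2 = (Σi² + Σi) / 2 over i = 10..39.
Σi = 780 − 45 = 735 and Σi² = 20540 − 285 = 20255.
(1·20255 + 1·735) / 2 = 20990/2 = 10495.

10495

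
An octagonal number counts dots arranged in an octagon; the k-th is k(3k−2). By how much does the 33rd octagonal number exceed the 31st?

380

33·(3·33 − 2) = 3201 and 31·(3·31 − 2) = 2821.
Difference: 3201 − 2821 = 380.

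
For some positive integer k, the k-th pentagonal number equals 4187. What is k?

Set n(3n−1)/2 = 4187, giving 3n² − n − 8374 = 0.
The discriminant is 1 + 24·4187 = 100489, and √100489 = 317.
So n = (1 + 317) / 6 = 318/6 = 53.
Check: 53·(3·53 − 1)/2 = 4187. ✓

53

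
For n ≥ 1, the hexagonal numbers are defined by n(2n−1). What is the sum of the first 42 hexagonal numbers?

50267

Σ i(2i−1) = 2Σi² − Σi over i = 1..42.
Σi = 903 and Σi² = 25585.
2·25585 − 1·903 = 50267.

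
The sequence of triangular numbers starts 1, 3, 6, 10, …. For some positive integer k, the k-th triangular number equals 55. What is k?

10

Set n(n+1)/2 = 55, giving n² + n − 110 = 0.
The discriminant is 1 + 8·55 = 441, and √441 = 21.
So n = (-1 + 21) / 2 = 20/2 = 10.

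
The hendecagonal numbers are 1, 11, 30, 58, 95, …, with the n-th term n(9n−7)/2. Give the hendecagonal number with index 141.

The 141st hendecagonal number is n(9n−7)/2 with n = 141.
141·(9·141 − 7)/2 = 141·1262/2 = 141·631 = 88971.

88971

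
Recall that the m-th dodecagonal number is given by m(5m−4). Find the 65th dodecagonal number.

The 65th dodecagonal number is n(5n−4) with n = 65.
65·(5·65 − 4) = 65·321 = 20865.

20865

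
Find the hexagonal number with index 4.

28

The 4th hexagonal number is n(2n−1) with n = 4.
4·(2·4 − 1) = 4·7 = 28.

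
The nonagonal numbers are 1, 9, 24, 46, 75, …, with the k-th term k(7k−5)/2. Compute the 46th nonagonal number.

The 46th nonagonal number is n(7n−5)/2 with n = 46.
46·(7·46 − 5)/2 = 46·317/2 = 7291.

7291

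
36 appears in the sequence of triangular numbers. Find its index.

8

Set n(n+1)/2 = 36, giving n² + n − 72 = 0.
So n = (-1 + 17) / 2 = 16/2 = 8.
Check: 8·9/2 = 36. ✓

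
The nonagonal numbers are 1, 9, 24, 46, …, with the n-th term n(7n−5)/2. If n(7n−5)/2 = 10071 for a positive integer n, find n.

Set n(7n−5)/2 = 10071, giving 7n² − 5n − 20142 = 0.
The discriminant is 25 + 56·10071 = 564001, and √564001 = 751.
So n = (5 + 751) / 14 = 756/14 = 54.

54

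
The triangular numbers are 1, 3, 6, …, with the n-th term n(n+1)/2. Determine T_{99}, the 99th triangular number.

99·100/2 = 9900/2 = 4950.

4950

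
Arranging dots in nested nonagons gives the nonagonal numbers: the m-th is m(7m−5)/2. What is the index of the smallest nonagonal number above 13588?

63

Solve n(7n−5)/2 > 13588 for integer n.
The largest n with value ≤ 13588 is 62 (since 13299 ≤ 13588 < 13734), so the first above is n = 63, value 13734.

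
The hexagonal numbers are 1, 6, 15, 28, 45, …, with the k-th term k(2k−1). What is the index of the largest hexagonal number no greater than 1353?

26

Solve n(2n−1) ≤ 1353 for integer n.
n = 26 gives 1326 ≤ 1353, while n = 27 gives 1431 > 1353; so the answer is index 26.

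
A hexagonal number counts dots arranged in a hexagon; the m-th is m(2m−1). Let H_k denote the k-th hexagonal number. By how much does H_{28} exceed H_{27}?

109

Consecutive hexagonal numbers differ by 4n − 3: here 4·28 − 3 = 109.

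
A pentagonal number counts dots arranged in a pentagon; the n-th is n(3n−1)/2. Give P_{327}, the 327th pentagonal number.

160230

The 327th pentagonal number is n(3n−1)/2 with n = 327.
327·(3·327 − 1)/2 = 327·980/2 = 327·490 = 160230.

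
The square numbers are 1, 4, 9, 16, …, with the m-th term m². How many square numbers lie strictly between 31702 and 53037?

The n-th square number is n².
Smallest index with value > 31702: n = 179 (giving 32041).
Largest index with value < 53037: n = 230 (giving 52900).
Indices 179 through 230: 52 terms.

52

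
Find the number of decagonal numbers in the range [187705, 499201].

137

The n-th decagonal number is n(4n−3).
Smallest index with value ≥ 187705: n = 217 (giving 187705).
Largest index with value ≤ 499201: n = 353 (giving 497377).
Indices 217 through 353: 137 terms.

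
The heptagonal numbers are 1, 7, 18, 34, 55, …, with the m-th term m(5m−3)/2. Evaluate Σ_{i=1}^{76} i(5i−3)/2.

368676

Σ i(5i−3)/2 = (5Σi² − 3Σi) / 2 over i = 1..76.
Σi = 2926 and Σi² = 149226.
(5·149226 − 3·2926) / 2 = 737352/2 = 368676.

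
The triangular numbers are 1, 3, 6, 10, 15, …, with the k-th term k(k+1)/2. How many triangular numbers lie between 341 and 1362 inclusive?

26

The n-th triangular number is n(n+1)/2.
Smallest index with value ≥ 341: n = 26 (giving 351).
Largest index with value ≤ 1362: n = 51 (giving 1326).
Indices 26 through 51: 26 terms.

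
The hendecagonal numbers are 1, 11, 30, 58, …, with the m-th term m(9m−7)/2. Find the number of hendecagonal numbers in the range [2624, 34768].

64

The n-th hendecagonal number is n(9n−7)/2.
Smallest index with value ≥ 2624: n = 25 (giving 2725).
Largest index with value ≤ 34768: n = 88 (giving 34540).
Indices 25 through 88: 64 terms.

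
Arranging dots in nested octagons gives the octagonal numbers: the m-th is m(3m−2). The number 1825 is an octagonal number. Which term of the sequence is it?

Set n(3n−2) = 1825, giving 3n² − 2n − 1825 = 0.
The discriminant is 4 + 12·1825 = 21904, and √21904 = 148.
So n = (2 + 148) / 6 = 150/6 = 25.

25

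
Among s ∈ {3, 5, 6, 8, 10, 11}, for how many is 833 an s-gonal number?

2

s = 3: P(3, 40) = 820 and P(3, 41) = 861; 833 is not s-gonal.
s = 5: P(5, 23) = 782 and P(5, 24) = 852; 833 is not s-gonal.
s = 6: P(6, 20) = 780 and P(6, 21) = 861; 833 is not s-gonal.
s = 8: P(8, 17) = 833. ✓
s = 10: P(10, 14) = 742 and P(10, 15) = 855; 833 is not s-gonal.
s = 11: P(11, 14) = 833. ✓
Hits: s ∈ {8, 11} → 2.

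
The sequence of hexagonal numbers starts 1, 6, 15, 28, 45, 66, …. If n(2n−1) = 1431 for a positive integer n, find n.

Set n(2n−1) = 1431, giving 2n² − n − 1431 = 0.
The discriminant is 1 + 8·1431 = 11449, and √11449 = 107.
So n = (1 + 107) / 4 = 108/4 = 27.
Check: 27·(2·27 − 1) = 1431. ✓

27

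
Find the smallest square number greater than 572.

Solve n² > 572 for integer n.
The largest n with value ≤ 572 is 23 (since 529 ≤ 572 < 576), so the first above is n = 24, value 576.

576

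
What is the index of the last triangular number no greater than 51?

9

Solve n(n+1)/2 ≤ 51 for integer n.
n = 9 gives 45 ≤ 51, while n = 10 gives 55 > 51; so the answer is index 9.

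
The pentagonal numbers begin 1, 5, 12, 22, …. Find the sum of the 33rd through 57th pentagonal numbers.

Σ i(3i−1)/2 = (3Σi² − Σi) / 2 over i = 33..57.
Σi = 1653 − 528 = 1125 and Σi² = 63365 − 11440 = 51925.
(3·51925 − 1·1125) / 2 = 154650/2 = 77325.

77325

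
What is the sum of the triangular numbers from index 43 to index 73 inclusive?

Σ i(i+1)/2 = (Σi² + Σi) / 2 over i = 43..73.
Σi = 2701 − 903 = 1798 and Σi² = 132349 − 25585 = 106764.
(1·106764 + 1·1798) / 2 = 108562/2 = 54281.

54281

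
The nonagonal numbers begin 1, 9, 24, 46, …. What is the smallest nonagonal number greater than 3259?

3286

Solve n(7n−5)/2 > 3259 for integer n.
The largest n with value ≤ 3259 is 30 (since 3075 ≤ 3259 < 3286), so the first above is n = 31, value 3286.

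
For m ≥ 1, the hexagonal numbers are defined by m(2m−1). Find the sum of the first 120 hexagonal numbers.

Σ i(2i−1) = 2Σi² − Σi over i = 1..120.
Σi = 7260 and Σi² = 583220.
2·583220 − 1·7260 = 1159180.

1159180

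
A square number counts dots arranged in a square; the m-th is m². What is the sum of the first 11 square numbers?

506

Σ_{i=1}^{11} i² = 11·12·23/6 = 506.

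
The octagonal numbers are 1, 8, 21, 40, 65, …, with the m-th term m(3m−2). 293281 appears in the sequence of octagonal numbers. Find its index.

313

Set n(3n−2) = 293281, giving 3n² − 2n − 293281 = 0.
So n = (2 + 1876) / 6 = 1878/6 = 313.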